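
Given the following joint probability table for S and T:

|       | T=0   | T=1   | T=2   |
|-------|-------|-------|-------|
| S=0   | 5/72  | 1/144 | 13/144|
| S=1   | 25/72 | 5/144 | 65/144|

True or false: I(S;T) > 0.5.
Marginal P(S) (row sums):
  P(S=0) = 5/72 + 1/144 + 13/144 = 1/6
  P(S=1) = 25/72 + 5/144 + 65/144 = 5/6
Marginal P(T) (column sums):
  P(T=0) = 5/72 + 25/72 = 5/12
  P(T=1) = 1/144 + 5/144 = 1/24
  P(T=2) = 13/144 + 65/144 = 13/24

H(S) = -[(1/6)·log₂(1/6) + (5/6)·log₂(5/6)]
  = 0.4308 + 0.2192
  = 0.6500 bits
H(T) = -[(5/12)·log₂(5/12) + (1/24)·log₂(1/24) + (13/24)·log₂(13/24)]
  = 0.5263 + 0.1910 + 0.4791
  = 1.1964 bits
H(S,T) = -[(5/72)·log₂(5/72) + (1/144)·log₂(1/144) + (13/144)·log₂(13/144) + (25/72)·log₂(25/72) + (5/144)·log₂(5/144) + (65/144)·log₂(65/144)]
  = 0.2672 + 0.0498 + 0.3132 + 0.5299 + 0.1683 + 0.5180
  = 1.8464 bits

I(S;T) = H(S) + H(T) - H(S,T)
  = 0.6500 + 1.1964 - 1.8464
  = 0.0000 bits

False. I(S;T) = 0.0000 bits, which is ≤ 0.5 bits.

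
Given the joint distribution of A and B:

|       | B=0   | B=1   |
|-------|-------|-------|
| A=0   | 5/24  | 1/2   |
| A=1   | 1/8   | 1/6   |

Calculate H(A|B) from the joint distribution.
Marginal P(B) (column sums):
  P(B=0) = 5/24 + 1/8 = 1/3
  P(B=1) = 1/2 + 1/6 = 2/3

H(A|B) = -Σ P(A,B)·log₂ P(A|B), where P(A|B) = P(A,B) / P(B)
  (A=0,B=0): P(A|B) = (5/24)/(1/3) = 5/8;  -(5/24)·log₂(5/8) = 0.1413
  (A=0,B=1): P(A|B) = (1/2)/(2/3) = 3/4;  -(1/2)·log₂(3/4) = 0.2075
  (A=1,B=0): P(A|B) = (1/8)/(1/3) = 3/8;  -(1/8)·log₂(3/8) = 0.1769
  (A=1,B=1): P(A|B) = (1/6)/(2/3) = 1/4;  -(1/6)·log₂(1/4) = 0.3333
H(A|B) = 0.1413 + 0.2075 + 0.1769 + 0.3333
  = 0.8590 bits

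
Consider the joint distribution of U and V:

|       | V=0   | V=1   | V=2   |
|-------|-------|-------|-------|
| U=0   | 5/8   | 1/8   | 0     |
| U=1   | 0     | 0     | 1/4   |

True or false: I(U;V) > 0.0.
Marginal P(U) (row sums):
  P(U=0) = 5/8 + 1/8 + 0 = 3/4
  P(U=1) = 0 + 0 + 1/4 = 1/4
Marginal P(V) (column sums):
  P(V=0) = 5/8 + 0 = 5/8
  P(V=1) = 1/8 + 0 = 1/8
  P(V=2) = 0 + 1/4 = 1/4

H(U) = -[(3/4)·log₂(3/4) + (1/4)·log₂(1/4)]
  = 0.3113 + 0.5000
  = 0.8113 bits
H(V) = -[(5/8)·log₂(5/8) + (1/8)·log₂(1/8) + (1/4)·log₂(1/4)]
  = 0.4238 + 0.3750 + 0.5000
  = 1.2988 bits
H(U,V) = -[(5/8)·log₂(5/8) + (1/8)·log₂(1/8) + (1/4)·log₂(1/4)]
  = 0.4238 + 0.3750 + 0.5000
  = 1.2988 bits

I(U;V) = H(U) + H(V) - H(U,V)
  = 0.8113 + 1.2988 - 1.2988
  = 0.8113 bits

True. I(U;V) = 0.8113 bits, which is > 0.0 bits.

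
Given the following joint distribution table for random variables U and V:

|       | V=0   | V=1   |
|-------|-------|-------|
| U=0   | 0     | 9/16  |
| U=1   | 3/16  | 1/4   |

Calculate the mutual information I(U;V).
Marginal P(U) (row sums):
  P(U=0) = 0 + 9/16 = 9/16
  P(U=1) = 3/16 + 1/4 = 7/16
Marginal P(V) (column sums):
  P(V=0) = 0 + 3/16 = 3/16
  P(V=1) = 9/16 + 1/4 = 13/16

H(U) = -[(9/16)·log₂(9/16) + (7/16)·log₂(7/16)]
  = 0.4669 + 0.5218
  = 0.9887 bits
H(V) = -[(3/16)·log₂(3/16) + (13/16)·log₂(13/16)]
  = 0.4528 + 0.2434
  = 0.6962 bits
H(U,V) = -[(9/16)·log₂(9/16) + (3/16)·log₂(3/16) + (1/4)·log₂(1/4)]
  = 0.4669 + 0.4528 + 0.5000
  = 1.4197 bits

I(U;V) = H(U) + H(V) - H(U,V)
  = 0.9887 + 0.6962 - 1.4197
  = 0.2652 bits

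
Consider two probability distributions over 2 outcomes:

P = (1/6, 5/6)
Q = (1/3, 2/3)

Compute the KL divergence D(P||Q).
D(P||Q) = Σ P(i) log₂(P(i)/Q(i))
  i=0: (1/6) × log₂((1/6)/(1/3)) = (1/6) × log₂(1/2) = -0.1667
  i=1: (5/6) × log₂((5/6)/(2/3)) = (5/6) × log₂(5/4) = 0.2683
D(P||Q) = -0.1667 + 0.2683
  = 0.1016 bits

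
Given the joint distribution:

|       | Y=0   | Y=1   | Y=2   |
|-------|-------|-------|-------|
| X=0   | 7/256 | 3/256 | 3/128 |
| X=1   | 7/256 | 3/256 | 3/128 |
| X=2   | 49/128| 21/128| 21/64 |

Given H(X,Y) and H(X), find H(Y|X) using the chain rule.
From the chain rule: H(X,Y) = H(X) + H(Y|X)
Therefore: H(Y|X) = H(X,Y) - H(X)

H(X,Y) = -[(7/256)·log₂(7/256) + (3/256)·log₂(3/256) + (3/128)·log₂(3/128) + (7/256)·log₂(7/256) + (3/256)·log₂(3/256) + (3/128)·log₂(3/128) + (49/128)·log₂(49/128) + (21/128)·log₂(21/128) + (21/64)·log₂(21/64)]
  = 0.1420 + 0.0752 + 0.1269 + 0.1420 + 0.0752 + 0.1269 + 0.5303 + 0.4278 + 0.5275
  = 2.1738 bits
Marginal P(X) (row sums):
  P(X=0) = 7/256 + 3/256 + 3/128 = 1/16
  P(X=1) = 7/256 + 3/256 + 3/128 = 1/16
  P(X=2) = 49/128 + 21/128 + 21/64 = 7/8
H(X) = -[(1/16)·log₂(1/16) + (1/16)·log₂(1/16) + (7/8)·log₂(7/8)]
  = 0.2500 + 0.2500 + 0.1686
  = 0.6686 bits

H(Y|X) = 2.1738 - 0.6686 = 1.5052 bits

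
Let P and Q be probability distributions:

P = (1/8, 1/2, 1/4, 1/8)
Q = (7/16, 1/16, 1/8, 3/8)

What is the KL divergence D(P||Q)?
D(P||Q) = Σ P(i) log₂(P(i)/Q(i))
  i=0: (1/8) × log₂((1/8)/(7/16)) = (1/8) × log₂(2/7) = -0.2259
  i=1: (1/2) × log₂((1/2)/(1/16)) = (1/2) × log₂(8) = 1.5000
  i=2: (1/4) × log₂((1/4)/(1/8)) = (1/4) × log₂(2) = 0.2500
  i=3: (1/8) × log₂((1/8)/(3/8)) = (1/8) × log₂(1/3) = -0.1981
D(P||Q) = -0.2259 + 1.5000 + 0.2500 - 0.1981
  = 1.3260 bits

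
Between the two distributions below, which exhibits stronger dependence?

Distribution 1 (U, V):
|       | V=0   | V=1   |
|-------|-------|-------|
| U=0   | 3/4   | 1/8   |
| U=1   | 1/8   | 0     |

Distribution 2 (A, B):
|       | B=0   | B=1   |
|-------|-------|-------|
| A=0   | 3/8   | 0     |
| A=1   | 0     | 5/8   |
Distribution 1 (U, V):
Marginal P(U) (row sums):
  P(U=0) = 3/4 + 1/8 = 7/8
  P(U=1) = 1/8 + 0 = 1/8
Marginal P(V) (column sums):
  P(V=0) = 3/4 + 1/8 = 7/8
  P(V=1) = 1/8 + 0 = 1/8

H(U) = -[(7/8)·log₂(7/8) + (1/8)·log₂(1/8)]
  = 0.1686 + 0.3750
  = 0.5436 bits
H(V) = -[(7/8)·log₂(7/8) + (1/8)·log₂(1/8)]
  = 0.1686 + 0.3750
  = 0.5436 bits
H(U,V) = -[(3/4)·log₂(3/4) + (1/8)·log₂(1/8) + (1/8)·log₂(1/8)]
  = 0.3113 + 0.3750 + 0.3750
  = 1.0613 bits

I(U;V) = H(U) + H(V) - H(U,V)
  = 0.5436 + 0.5436 - 1.0613
  = 0.0259 bits

Distribution 2 (A, B):
Marginal P(A) (row sums):
  P(A=0) = 3/8 + 0 = 3/8
  P(A=1) = 0 + 5/8 = 5/8
Marginal P(B) (column sums):
  P(B=0) = 3/8 + 0 = 3/8
  P(B=1) = 0 + 5/8 = 5/8

H(A) = -[(3/8)·log₂(3/8) + (5/8)·log₂(5/8)]
  = 0.5306 + 0.4238
  = 0.9544 bits
H(B) = -[(3/8)·log₂(3/8) + (5/8)·log₂(5/8)]
  = 0.5306 + 0.4238
  = 0.9544 bits
H(A,B) = -[(3/8)·log₂(3/8) + (5/8)·log₂(5/8)]
  = 0.5306 + 0.4238
  = 0.9544 bits

I(A;B) = H(A) + H(B) - H(A,B)
  = 0.9544 + 0.9544 - 0.9544
  = 0.9544 bits

I(A;B) = 0.9544 bits > I(U;V) = 0.0259 bits, so (A, B) has the higher mutual information (stronger dependence).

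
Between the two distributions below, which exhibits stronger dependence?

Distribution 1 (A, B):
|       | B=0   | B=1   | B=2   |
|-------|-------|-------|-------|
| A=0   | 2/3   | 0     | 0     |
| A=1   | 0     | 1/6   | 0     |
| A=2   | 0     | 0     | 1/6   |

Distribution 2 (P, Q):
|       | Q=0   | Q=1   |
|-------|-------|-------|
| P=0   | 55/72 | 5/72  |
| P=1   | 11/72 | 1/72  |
Distribution 1 (A, B):
Marginal P(A) (row sums):
  P(A=0) = 2/3 + 0 + 0 = 2/3
  P(A=1) = 0 + 1/6 + 0 = 1/6
  P(A=2) = 0 + 0 + 1/6 = 1/6
Marginal P(B) (column sums):
  P(B=0) = 2/3 + 0 + 0 = 2/3
  P(B=1) = 0 + 1/6 + 0 = 1/6
  P(B=2) = 0 + 0 + 1/6 = 1/6

H(A) = -[(2/3)·log₂(2/3) + (1/6)·log₂(1/6) + (1/6)·log₂(1/6)]
  = 0.3900 + 0.4308 + 0.4308
  = 1.2516 bits
H(B) = -[(2/3)·log₂(2/3) + (1/6)·log₂(1/6) + (1/6)·log₂(1/6)]
  = 0.3900 + 0.4308 + 0.4308
  = 1.2516 bits
H(A,B) = -[(2/3)·log₂(2/3) + (1/6)·log₂(1/6) + (1/6)·log₂(1/6)]
  = 0.3900 + 0.4308 + 0.4308
  = 1.2516 bits

I(A;B) = H(A) + H(B) - H(A,B)
  = 1.2516 + 1.2516 - 1.2516
  = 1.2516 bits

Distribution 2 (P, Q):
Marginal P(P) (row sums):
  P(P=0) = 55/72 + 5/72 = 5/6
  P(P=1) = 11/72 + 1/72 = 1/6
Marginal P(Q) (column sums):
  P(Q=0) = 55/72 + 11/72 = 11/12
  P(Q=1) = 5/72 + 1/72 = 1/12

H(P) = -[(5/6)·log₂(5/6) + (1/6)·log₂(1/6)]
  = 0.2192 + 0.4308
  = 0.6500 bits
H(Q) = -[(11/12)·log₂(11/12) + (1/12)·log₂(1/12)]
  = 0.1151 + 0.2987
  = 0.4138 bits
H(P,Q) = -[(55/72)·log₂(55/72) + (5/72)·log₂(5/72) + (11/72)·log₂(11/72) + (1/72)·log₂(1/72)]
  = 0.2968 + 0.2672 + 0.4141 + 0.0857
  = 1.0638 bits

I(P;Q) = H(P) + H(Q) - H(P,Q)
  = 0.6500 + 0.4138 - 1.0638
  = 0.0000 bits

I(A;B) = 1.2516 bits > I(P;Q) = 0.0000 bits, so (A, B) has the higher mutual information (stronger dependence).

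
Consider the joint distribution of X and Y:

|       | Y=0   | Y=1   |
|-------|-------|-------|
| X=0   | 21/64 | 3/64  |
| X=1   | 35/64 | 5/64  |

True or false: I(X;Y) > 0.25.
Marginal P(X) (row sums):
  P(X=0) = 21/64 + 3/64 = 3/8
  P(X=1) = 35/64 + 5/64 = 5/8
Marginal P(Y) (column sums):
  P(Y=0) = 21/64 + 35/64 = 7/8
  P(Y=1) = 3/64 + 5/64 = 1/8

H(X) = -[(3/8)·log₂(3/8) + (5/8)·log₂(5/8)]
  = 0.5306 + 0.4238
  = 0.9544 bits
H(Y) = -[(7/8)·log₂(7/8) + (1/8)·log₂(1/8)]
  = 0.1686 + 0.3750
  = 0.5436 bits
H(X,Y) = -[(21/64)·log₂(21/64) + (3/64)·log₂(3/64) + (35/64)·log₂(35/64) + (5/64)·log₂(5/64)]
  = 0.5275 + 0.2070 + 0.4762 + 0.2873
  = 1.4980 bits

I(X;Y) = H(X) + H(Y) - H(X,Y)
  = 0.9544 + 0.5436 - 1.4980
  = 0.0000 bits

False. I(X;Y) = 0.0000 bits, which is ≤ 0.25 bits.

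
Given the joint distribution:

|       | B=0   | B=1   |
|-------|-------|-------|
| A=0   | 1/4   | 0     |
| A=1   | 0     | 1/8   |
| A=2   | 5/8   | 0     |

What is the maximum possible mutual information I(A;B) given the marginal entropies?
The upper bound on mutual information is I(A;B) ≤ min(H(A), H(B)).

Marginal P(A) (row sums):
  P(A=0) = 1/4 + 0 = 1/4
  P(A=1) = 0 + 1/8 = 1/8
  P(A=2) = 5/8 + 0 = 5/8
Marginal P(B) (column sums):
  P(B=0) = 1/4 + 0 + 5/8 = 7/8
  P(B=1) = 0 + 1/8 + 0 = 1/8

H(A) = -[(1/4)·log₂(1/4) + (1/8)·log₂(1/8) + (5/8)·log₂(5/8)]
  = 0.5000 + 0.3750 + 0.4238
  = 1.2988 bits
H(B) = -[(7/8)·log₂(7/8) + (1/8)·log₂(1/8)]
  = 0.1686 + 0.3750
  = 0.5436 bits

Maximum possible I(A;B) = min(1.2988, 0.5436) = 0.5436 bits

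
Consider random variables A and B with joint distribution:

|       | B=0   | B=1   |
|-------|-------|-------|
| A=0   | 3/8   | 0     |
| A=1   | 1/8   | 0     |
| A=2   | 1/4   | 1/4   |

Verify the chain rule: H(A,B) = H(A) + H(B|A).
Left side:
H(A,B) = -[(3/8)·log₂(3/8) + (1/8)·log₂(1/8) + (1/4)·log₂(1/4) + (1/4)·log₂(1/4)]
  = 0.5306 + 0.3750 + 0.5000 + 0.5000
  = 1.9056 bits

Right side:
Marginal P(A) (row sums):
  P(A=0) = 3/8 + 0 = 3/8
  P(A=1) = 1/8 + 0 = 1/8
  P(A=2) = 1/4 + 1/4 = 1/2
H(A) = -[(3/8)·log₂(3/8) + (1/8)·log₂(1/8) + (1/2)·log₂(1/2)]
  = 0.5306 + 0.3750 + 0.5000
  = 1.4056 bits
H(B|A) = -Σ P(A,B)·log₂ P(B|A), where P(B|A) = P(A,B) / P(A)
  (cells with P(A,B) = 0 contribute 0)
  (A=0,B=0): P(B|A) = (3/8)/(3/8) = 1;  -(3/8)·log₂(1) = 0.0000
  (A=1,B=0): P(B|A) = (1/8)/(1/8) = 1;  -(1/8)·log₂(1) = 0.0000
  (A=2,B=0): P(B|A) = (1/4)/(1/2) = 1/2;  -(1/4)·log₂(1/2) = 0.2500
  (A=2,B=1): P(B|A) = (1/4)/(1/2) = 1/2;  -(1/4)·log₂(1/2) = 0.2500
H(B|A) = 0.0000 + 0.0000 + 0.2500 + 0.2500
  = 0.5000 bits
H(A) + H(B|A) = 1.4056 + 0.5000 = 1.9056 bits

Both sides equal 1.9056 bits, so the chain rule holds ✓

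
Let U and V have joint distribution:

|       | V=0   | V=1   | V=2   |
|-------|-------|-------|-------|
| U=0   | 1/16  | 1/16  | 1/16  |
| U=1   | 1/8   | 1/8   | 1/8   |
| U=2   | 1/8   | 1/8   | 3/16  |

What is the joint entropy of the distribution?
H(U,V) = -Σ P(U,V) log₂ P(U,V), summed over the non-zero cells:
H(U,V) = -[(1/16)·log₂(1/16) + (1/16)·log₂(1/16) + (1/16)·log₂(1/16) + (1/8)·log₂(1/8) + (1/8)·log₂(1/8) + (1/8)·log₂(1/8) + (1/8)·log₂(1/8) + (1/8)·log₂(1/8) + (3/16)·log₂(3/16)]
  = 0.2500 + 0.2500 + 0.2500 + 0.3750 + 0.3750 + 0.3750 + 0.3750 + 0.3750 + 0.4528
  = 3.0778 bits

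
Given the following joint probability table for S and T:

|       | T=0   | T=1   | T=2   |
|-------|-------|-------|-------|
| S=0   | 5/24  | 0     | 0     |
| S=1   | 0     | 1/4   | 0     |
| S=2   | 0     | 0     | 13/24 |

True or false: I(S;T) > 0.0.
Marginal P(S) (row sums):
  P(S=0) = 5/24 + 0 + 0 = 5/24
  P(S=1) = 0 + 1/4 + 0 = 1/4
  P(S=2) = 0 + 0 + 13/24 = 13/24
Marginal P(T) (column sums):
  P(T=0) = 5/24 + 0 + 0 = 5/24
  P(T=1) = 0 + 1/4 + 0 = 1/4
  P(T=2) = 0 + 0 + 13/24 = 13/24

H(S) = -[(5/24)·log₂(5/24) + (1/4)·log₂(1/4) + (13/24)·log₂(13/24)]
  = 0.4715 + 0.5000 + 0.4791
  = 1.4506 bits
H(T) = -[(5/24)·log₂(5/24) + (1/4)·log₂(1/4) + (13/24)·log₂(13/24)]
  = 0.4715 + 0.5000 + 0.4791
  = 1.4506 bits
H(S,T) = -[(5/24)·log₂(5/24) + (1/4)·log₂(1/4) + (13/24)·log₂(13/24)]
  = 0.4715 + 0.5000 + 0.4791
  = 1.4506 bits

I(S;T) = H(S) + H(T) - H(S,T)
  = 1.4506 + 1.4506 - 1.4506
  = 1.4506 bits

True. I(S;T) = 1.4506 bits, which is > 0.0 bits.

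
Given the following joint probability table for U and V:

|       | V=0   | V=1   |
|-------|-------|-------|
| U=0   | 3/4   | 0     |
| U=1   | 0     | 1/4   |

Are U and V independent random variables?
Marginal P(U) (row sums):
  P(U=0) = 3/4 + 0 = 3/4
  P(U=1) = 0 + 1/4 = 1/4
Marginal P(V) (column sums):
  P(V=0) = 3/4 + 0 = 3/4
  P(V=1) = 0 + 1/4 = 1/4

U and V are independent iff P(U=i,V=j) = P(U=i)·P(V=j) for every cell.
  P(U=0)·P(V=0) = 3/4 × 3/4 = 9/16, but P(U=0,V=0) = 3/4 ✗

No, U and V are not independent. Quantitatively, I(U;V) > 0:

H(U) = -[(3/4)·log₂(3/4) + (1/4)·log₂(1/4)]
  = 0.3113 + 0.5000
  = 0.8113 bits
H(V) = -[(3/4)·log₂(3/4) + (1/4)·log₂(1/4)]
  = 0.3113 + 0.5000
  = 0.8113 bits
H(U,V) = -[(3/4)·log₂(3/4) + (1/4)·log₂(1/4)]
  = 0.3113 + 0.5000
  = 0.8113 bits
I(U;V) = H(U) + H(V) - H(U,V) = 0.8113 + 0.8113 - 0.8113 = 0.8113 bits > 0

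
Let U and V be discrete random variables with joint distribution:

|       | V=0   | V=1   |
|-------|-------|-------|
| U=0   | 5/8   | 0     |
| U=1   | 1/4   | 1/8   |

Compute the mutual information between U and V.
Marginal P(U) (row sums):
  P(U=0) = 5/8 + 0 = 5/8
  P(U=1) = 1/4 + 1/8 = 3/8
Marginal P(V) (column sums):
  P(V=0) = 5/8 + 1/4 = 7/8
  P(V=1) = 0 + 1/8 = 1/8

H(U) = -[(5/8)·log₂(5/8) + (3/8)·log₂(3/8)]
  = 0.4238 + 0.5306
  = 0.9544 bits
H(V) = -[(7/8)·log₂(7/8) + (1/8)·log₂(1/8)]
  = 0.1686 + 0.3750
  = 0.5436 bits
H(U,V) = -[(5/8)·log₂(5/8) + (1/4)·log₂(1/4) + (1/8)·log₂(1/8)]
  = 0.4238 + 0.5000 + 0.3750
  = 1.2988 bits

I(U;V) = H(U) + H(V) - H(U,V)
  = 0.9544 + 0.5436 - 1.2988
  = 0.1992 bits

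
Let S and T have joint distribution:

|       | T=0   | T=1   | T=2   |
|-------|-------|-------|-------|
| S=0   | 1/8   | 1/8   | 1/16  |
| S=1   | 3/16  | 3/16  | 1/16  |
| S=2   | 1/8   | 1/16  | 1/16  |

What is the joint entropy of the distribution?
H(S,T) = -Σ P(S,T) log₂ P(S,T), summed over the non-zero cells:
H(S,T) = -[(1/8)·log₂(1/8) + (1/8)·log₂(1/8) + (1/16)·log₂(1/16) + (3/16)·log₂(3/16) + (3/16)·log₂(3/16) + (1/16)·log₂(1/16) + (1/8)·log₂(1/8) + (1/16)·log₂(1/16) + (1/16)·log₂(1/16)]
  = 0.3750 + 0.3750 + 0.2500 + 0.4528 + 0.4528 + 0.2500 + 0.3750 + 0.2500 + 0.2500
  = 3.0306 bits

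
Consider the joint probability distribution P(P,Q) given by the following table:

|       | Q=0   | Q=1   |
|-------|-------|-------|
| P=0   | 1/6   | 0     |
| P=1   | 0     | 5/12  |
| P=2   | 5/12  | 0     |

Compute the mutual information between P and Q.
Marginal P(P) (row sums):
  P(P=0) = 1/6 + 0 = 1/6
  P(P=1) = 0 + 5/12 = 5/12
  P(P=2) = 5/12 + 0 = 5/12
Marginal P(Q) (column sums):
  P(Q=0) = 1/6 + 0 + 5/12 = 7/12
  P(Q=1) = 0 + 5/12 + 0 = 5/12

H(P) = -[(1/6)·log₂(1/6) + (5/12)·log₂(5/12) + (5/12)·log₂(5/12)]
  = 0.4308 + 0.5263 + 0.5263
  = 1.4834 bits
H(Q) = -[(7/12)·log₂(7/12) + (5/12)·log₂(5/12)]
  = 0.4536 + 0.5263
  = 0.9799 bits
H(P,Q) = -[(1/6)·log₂(1/6) + (5/12)·log₂(5/12) + (5/12)·log₂(5/12)]
  = 0.4308 + 0.5263 + 0.5263
  = 1.4834 bits

I(P;Q) = H(P) + H(Q) - H(P,Q)
  = 1.4834 + 0.9799 - 1.4834
  = 0.9799 bits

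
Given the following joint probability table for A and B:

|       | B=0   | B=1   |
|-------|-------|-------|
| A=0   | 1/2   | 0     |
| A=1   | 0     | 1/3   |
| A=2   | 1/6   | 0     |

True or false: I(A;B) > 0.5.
Marginal P(A) (row sums):
  P(A=0) = 1/2 + 0 = 1/2
  P(A=1) = 0 + 1/3 = 1/3
  P(A=2) = 1/6 + 0 = 1/6
Marginal P(B) (column sums):
  P(B=0) = 1/2 + 0 + 1/6 = 2/3
  P(B=1) = 0 + 1/3 + 0 = 1/3

H(A) = -[(1/2)·log₂(1/2) + (1/3)·log₂(1/3) + (1/6)·log₂(1/6)]
  = 0.5000 + 0.5283 + 0.4308
  = 1.4591 bits
H(B) = -[(2/3)·log₂(2/3) + (1/3)·log₂(1/3)]
  = 0.3900 + 0.5283
  = 0.9183 bits
H(A,B) = -[(1/2)·log₂(1/2) + (1/3)·log₂(1/3) + (1/6)·log₂(1/6)]
  = 0.5000 + 0.5283 + 0.4308
  = 1.4591 bits

I(A;B) = H(A) + H(B) - H(A,B)
  = 1.4591 + 0.9183 - 1.4591
  = 0.9183 bits

True. I(A;B) = 0.9183 bits, which is > 0.5 bits.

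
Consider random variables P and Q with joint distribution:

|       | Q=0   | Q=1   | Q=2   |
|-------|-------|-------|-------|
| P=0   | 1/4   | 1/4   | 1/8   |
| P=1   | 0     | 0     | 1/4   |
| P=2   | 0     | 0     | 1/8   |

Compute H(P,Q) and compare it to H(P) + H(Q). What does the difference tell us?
Marginal P(P) (row sums):
  P(P=0) = 1/4 + 1/4 + 1/8 = 5/8
  P(P=1) = 0 + 0 + 1/4 = 1/4
  P(P=2) = 0 + 0 + 1/8 = 1/8
Marginal P(Q) (column sums):
  P(Q=0) = 1/4 + 0 + 0 = 1/4
  P(Q=1) = 1/4 + 0 + 0 = 1/4
  P(Q=2) = 1/8 + 1/4 + 1/8 = 1/2

H(P,Q) = -[(1/4)·log₂(1/4) + (1/4)·log₂(1/4) + (1/8)·log₂(1/8) + (1/4)·log₂(1/4) + (1/8)·log₂(1/8)]
  = 0.5000 + 0.5000 + 0.3750 + 0.5000 + 0.3750
  = 2.2500 bits
H(P) = -[(5/8)·log₂(5/8) + (1/4)·log₂(1/4) + (1/8)·log₂(1/8)]
  = 0.4238 + 0.5000 + 0.3750
  = 1.2988 bits
H(Q) = -[(1/4)·log₂(1/4) + (1/4)·log₂(1/4) + (1/2)·log₂(1/2)]
  = 0.5000 + 0.5000 + 0.5000
  = 1.5000 bits

H(P) + H(Q) = 1.2988 + 1.5000 = 2.7988 bits
Difference: H(P) + H(Q) - H(P,Q) = 2.7988 - 2.2500 = 0.5488 bits = I(P;Q)

The difference is the mutual information; it is positive here, so P and Q are dependent (knowing one reduces uncertainty about the other by 0.5488 bits).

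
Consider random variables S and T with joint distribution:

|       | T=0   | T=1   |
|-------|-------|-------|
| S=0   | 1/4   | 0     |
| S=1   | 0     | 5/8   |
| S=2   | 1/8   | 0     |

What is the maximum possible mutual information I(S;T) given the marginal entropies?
The upper bound on mutual information is I(S;T) ≤ min(H(S), H(T)).

Marginal P(S) (row sums):
  P(S=0) = 1/4 + 0 = 1/4
  P(S=1) = 0 + 5/8 = 5/8
  P(S=2) = 1/8 + 0 = 1/8
Marginal P(T) (column sums):
  P(T=0) = 1/4 + 0 + 1/8 = 3/8
  P(T=1) = 0 + 5/8 + 0 = 5/8

H(S) = -[(1/4)·log₂(1/4) + (5/8)·log₂(5/8) + (1/8)·log₂(1/8)]
  = 0.5000 + 0.4238 + 0.3750
  = 1.2988 bits
H(T) = -[(3/8)·log₂(3/8) + (5/8)·log₂(5/8)]
  = 0.5306 + 0.4238
  = 0.9544 bits

Maximum possible I(S;T) = min(1.2988, 0.9544) = 0.9544 bits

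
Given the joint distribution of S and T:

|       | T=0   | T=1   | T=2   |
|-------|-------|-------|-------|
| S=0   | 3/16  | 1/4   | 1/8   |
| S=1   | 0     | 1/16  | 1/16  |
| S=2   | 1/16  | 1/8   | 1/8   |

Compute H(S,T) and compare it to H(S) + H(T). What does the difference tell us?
Marginal P(S) (row sums):
  P(S=0) = 3/16 + 1/4 + 1/8 = 9/16
  P(S=1) = 0 + 1/16 + 1/16 = 1/8
  P(S=2) = 1/16 + 1/8 + 1/8 = 5/16
Marginal P(T) (column sums):
  P(T=0) = 3/16 + 0 + 1/16 = 1/4
  P(T=1) = 1/4 + 1/16 + 1/8 = 7/16
  P(T=2) = 1/8 + 1/16 + 1/8 = 5/16

H(S,T) = -[(3/16)·log₂(3/16) + (1/4)·log₂(1/4) + (1/8)·log₂(1/8) + (1/16)·log₂(1/16) + (1/16)·log₂(1/16) + (1/16)·log₂(1/16) + (1/8)·log₂(1/8) + (1/8)·log₂(1/8)]
  = 0.4528 + 0.5000 + 0.3750 + 0.2500 + 0.2500 + 0.2500 + 0.3750 + 0.3750
  = 2.8278 bits
H(S) = -[(9/16)·log₂(9/16) + (1/8)·log₂(1/8) + (5/16)·log₂(5/16)]
  = 0.4669 + 0.3750 + 0.5244
  = 1.3663 bits
H(T) = -[(1/4)·log₂(1/4) + (7/16)·log₂(7/16) + (5/16)·log₂(5/16)]
  = 0.5000 + 0.5218 + 0.5244
  = 1.5462 bits

H(S) + H(T) = 1.3663 + 1.5462 = 2.9125 bits
Difference: H(S) + H(T) - H(S,T) = 2.9125 - 2.8278 = 0.0847 bits = I(S;T)

The difference is the mutual information; it is positive here, so S and T are dependent (knowing one reduces uncertainty about the other by 0.0847 bits).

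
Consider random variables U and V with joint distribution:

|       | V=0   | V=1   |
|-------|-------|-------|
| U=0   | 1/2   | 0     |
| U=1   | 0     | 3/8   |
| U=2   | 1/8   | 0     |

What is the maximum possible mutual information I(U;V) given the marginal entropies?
The upper bound on mutual information is I(U;V) ≤ min(H(U), H(V)).

Marginal P(U) (row sums):
  P(U=0) = 1/2 + 0 = 1/2
  P(U=1) = 0 + 3/8 = 3/8
  P(U=2) = 1/8 + 0 = 1/8
Marginal P(V) (column sums):
  P(V=0) = 1/2 + 0 + 1/8 = 5/8
  P(V=1) = 0 + 3/8 + 0 = 3/8

H(U) = -[(1/2)·log₂(1/2) + (3/8)·log₂(3/8) + (1/8)·log₂(1/8)]
  = 0.5000 + 0.5306 + 0.3750
  = 1.4056 bits
H(V) = -[(5/8)·log₂(5/8) + (3/8)·log₂(3/8)]
  = 0.4238 + 0.5306
  = 0.9544 bits

Maximum possible I(U;V) = min(1.4056, 0.9544) = 0.9544 bits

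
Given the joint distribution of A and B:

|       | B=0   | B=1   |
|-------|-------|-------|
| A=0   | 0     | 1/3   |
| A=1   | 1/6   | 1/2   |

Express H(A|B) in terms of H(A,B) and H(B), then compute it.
H(A|B) = H(A,B) - H(B)

Marginal P(B) (column sums):
  P(B=0) = 0 + 1/6 = 1/6
  P(B=1) = 1/3 + 1/2 = 5/6

H(A,B) = -[(1/3)·log₂(1/3) + (1/6)·log₂(1/6) + (1/2)·log₂(1/2)]
  = 0.5283 + 0.4308 + 0.5000
  = 1.4591 bits
H(B) = -[(1/6)·log₂(1/6) + (5/6)·log₂(5/6)]
  = 0.4308 + 0.2192
  = 0.6500 bits

H(A|B) = 1.4591 - 0.6500 = 0.8091 bits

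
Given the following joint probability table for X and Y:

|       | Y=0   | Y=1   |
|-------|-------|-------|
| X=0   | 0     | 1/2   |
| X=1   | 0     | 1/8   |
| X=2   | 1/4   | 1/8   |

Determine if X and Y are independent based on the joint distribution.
Marginal P(X) (row sums):
  P(X=0) = 0 + 1/2 = 1/2
  P(X=1) = 0 + 1/8 = 1/8
  P(X=2) = 1/4 + 1/8 = 3/8
Marginal P(Y) (column sums):
  P(Y=0) = 0 + 0 + 1/4 = 1/4
  P(Y=1) = 1/2 + 1/8 + 1/8 = 3/4

X and Y are independent iff P(X=i,Y=j) = P(X=i)·P(Y=j) for every cell.
  P(X=0)·P(Y=0) = 1/2 × 1/4 = 1/8, but P(X=0,Y=0) = 0 ✗

No, X and Y are not independent. Quantitatively, I(X;Y) > 0:

H(X) = -[(1/2)·log₂(1/2) + (1/8)·log₂(1/8) + (3/8)·log₂(3/8)]
  = 0.5000 + 0.3750 + 0.5306
  = 1.4056 bits
H(Y) = -[(1/4)·log₂(1/4) + (3/4)·log₂(3/4)]
  = 0.5000 + 0.3113
  = 0.8113 bits
H(X,Y) = -[(1/2)·log₂(1/2) + (1/8)·log₂(1/8) + (1/4)·log₂(1/4) + (1/8)·log₂(1/8)]
  = 0.5000 + 0.3750 + 0.5000 + 0.3750
  = 1.7500 bits
I(X;Y) = H(X) + H(Y) - H(X,Y) = 1.4056 + 0.8113 - 1.7500 = 0.4669 bits > 0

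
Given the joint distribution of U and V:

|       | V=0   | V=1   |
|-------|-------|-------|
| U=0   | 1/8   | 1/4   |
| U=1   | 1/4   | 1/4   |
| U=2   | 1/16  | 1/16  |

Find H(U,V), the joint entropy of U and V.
H(U,V) = -Σ P(U,V) log₂ P(U,V), summed over the non-zero cells:
H(U,V) = -[(1/8)·log₂(1/8) + (1/4)·log₂(1/4) + (1/4)·log₂(1/4) + (1/4)·log₂(1/4) + (1/16)·log₂(1/16) + (1/16)·log₂(1/16)]
  = 0.3750 + 0.5000 + 0.5000 + 0.5000 + 0.2500 + 0.2500
  = 2.3750 bits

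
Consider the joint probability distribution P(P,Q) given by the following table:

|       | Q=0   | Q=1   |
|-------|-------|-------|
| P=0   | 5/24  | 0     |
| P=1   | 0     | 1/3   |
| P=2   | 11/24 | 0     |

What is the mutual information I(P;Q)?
Marginal P(P) (row sums):
  P(P=0) = 5/24 + 0 = 5/24
  P(P=1) = 0 + 1/3 = 1/3
  P(P=2) = 11/24 + 0 = 11/24
Marginal P(Q) (column sums):
  P(Q=0) = 5/24 + 0 + 11/24 = 2/3
  P(Q=1) = 0 + 1/3 + 0 = 1/3

H(P) = -[(5/24)·log₂(5/24) + (1/3)·log₂(1/3) + (11/24)·log₂(11/24)]
  = 0.4715 + 0.5283 + 0.5159
  = 1.5157 bits
H(Q) = -[(2/3)·log₂(2/3) + (1/3)·log₂(1/3)]
  = 0.3900 + 0.5283
  = 0.9183 bits
H(P,Q) = -[(5/24)·log₂(5/24) + (1/3)·log₂(1/3) + (11/24)·log₂(11/24)]
  = 0.4715 + 0.5283 + 0.5159
  = 1.5157 bits

I(P;Q) = H(P) + H(Q) - H(P,Q)
  = 1.5157 + 0.9183 - 1.5157
  = 0.9183 bits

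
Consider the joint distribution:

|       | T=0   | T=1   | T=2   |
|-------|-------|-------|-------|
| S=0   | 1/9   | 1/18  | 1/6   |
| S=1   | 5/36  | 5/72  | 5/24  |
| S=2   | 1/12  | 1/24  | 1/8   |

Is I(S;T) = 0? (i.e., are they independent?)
Marginal P(S) (row sums):
  P(S=0) = 1/9 + 1/18 + 1/6 = 1/3
  P(S=1) = 5/36 + 5/72 + 5/24 = 5/12
  P(S=2) = 1/12 + 1/24 + 1/8 = 1/4
Marginal P(T) (column sums):
  P(T=0) = 1/9 + 5/36 + 1/12 = 1/3
  P(T=1) = 1/18 + 5/72 + 1/24 = 1/6
  P(T=2) = 1/6 + 5/24 + 1/8 = 1/2

S and T are independent iff P(S=i,T=j) = P(S=i)·P(T=j) for every cell.
  P(S=0)·P(T=0) = 1/3 × 1/3 = 1/9 = P(S=0,T=0) ✓
  P(S=0)·P(T=1) = 1/3 × 1/6 = 1/18 = P(S=0,T=1) ✓
  P(S=0)·P(T=2) = 1/3 × 1/2 = 1/6 = P(S=0,T=2) ✓
  P(S=1)·P(T=0) = 5/12 × 1/3 = 5/36 = P(S=1,T=0) ✓
  P(S=1)·P(T=1) = 5/12 × 1/6 = 5/72 = P(S=1,T=1) ✓
  P(S=1)·P(T=2) = 5/12 × 1/2 = 5/24 = P(S=1,T=2) ✓
  P(S=2)·P(T=0) = 1/4 × 1/3 = 1/12 = P(S=2,T=0) ✓
  P(S=2)·P(T=1) = 1/4 × 1/6 = 1/24 = P(S=2,T=1) ✓
  P(S=2)·P(T=2) = 1/4 × 1/2 = 1/8 = P(S=2,T=2) ✓

Yes, S and T are independent: every cell factors, so I(S;T) = 0 bits.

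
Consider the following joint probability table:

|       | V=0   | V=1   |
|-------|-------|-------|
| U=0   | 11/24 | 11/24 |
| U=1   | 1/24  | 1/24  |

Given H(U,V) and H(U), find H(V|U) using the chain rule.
From the chain rule: H(U,V) = H(U) + H(V|U)
Therefore: H(V|U) = H(U,V) - H(U)

H(U,V) = -[(11/24)·log₂(11/24) + (11/24)·log₂(11/24) + (1/24)·log₂(1/24) + (1/24)·log₂(1/24)]
  = 0.5159 + 0.5159 + 0.1910 + 0.1910
  = 1.4138 bits
Marginal P(U) (row sums):
  P(U=0) = 11/24 + 11/24 = 11/12
  P(U=1) = 1/24 + 1/24 = 1/12
H(U) = -[(11/12)·log₂(11/12) + (1/12)·log₂(1/12)]
  = 0.1151 + 0.2987
  = 0.4138 bits

H(V|U) = 1.4138 - 0.4138 = 1.0000 bits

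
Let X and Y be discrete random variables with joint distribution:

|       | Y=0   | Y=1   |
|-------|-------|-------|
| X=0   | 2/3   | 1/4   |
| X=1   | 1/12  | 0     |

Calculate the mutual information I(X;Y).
Marginal P(X) (row sums):
  P(X=0) = 2/3 + 1/4 = 11/12
  P(X=1) = 1/12 + 0 = 1/12
Marginal P(Y) (column sums):
  P(Y=0) = 2/3 + 1/12 = 3/4
  P(Y=1) = 1/4 + 0 = 1/4

H(X) = -[(11/12)·log₂(11/12) + (1/12)·log₂(1/12)]
  = 0.1151 + 0.2987
  = 0.4138 bits
H(Y) = -[(3/4)·log₂(3/4) + (1/4)·log₂(1/4)]
  = 0.3113 + 0.5000
  = 0.8113 bits
H(X,Y) = -[(2/3)·log₂(2/3) + (1/4)·log₂(1/4) + (1/12)·log₂(1/12)]
  = 0.3900 + 0.5000 + 0.2987
  = 1.1887 bits

I(X;Y) = H(X) + H(Y) - H(X,Y)
  = 0.4138 + 0.8113 - 1.1887
  = 0.0364 bits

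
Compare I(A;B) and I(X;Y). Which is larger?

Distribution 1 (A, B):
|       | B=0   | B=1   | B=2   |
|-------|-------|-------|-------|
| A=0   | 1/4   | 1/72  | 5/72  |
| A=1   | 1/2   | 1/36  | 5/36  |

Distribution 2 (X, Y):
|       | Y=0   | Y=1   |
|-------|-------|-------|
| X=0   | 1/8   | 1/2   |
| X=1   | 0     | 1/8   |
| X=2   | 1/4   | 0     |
Distribution 1 (A, B):
Marginal P(A) (row sums):
  P(A=0) = 1/4 + 1/72 + 5/72 = 1/3
  P(A=1) = 1/2 + 1/36 + 5/36 = 2/3
Marginal P(B) (column sums):
  P(B=0) = 1/4 + 1/2 = 3/4
  P(B=1) = 1/72 + 1/36 = 1/24
  P(B=2) = 5/72 + 5/36 = 5/24

H(A) = -[(1/3)·log₂(1/3) + (2/3)·log₂(2/3)]
  = 0.5283 + 0.3900
  = 0.9183 bits
H(B) = -[(3/4)·log₂(3/4) + (1/24)·log₂(1/24) + (5/24)·log₂(5/24)]
  = 0.3113 + 0.1910 + 0.4715
  = 0.9738 bits
H(A,B) = -[(1/4)·log₂(1/4) + (1/72)·log₂(1/72) + (5/72)·log₂(5/72) + (1/2)·log₂(1/2) + (1/36)·log₂(1/36) + (5/36)·log₂(5/36)]
  = 0.5000 + 0.0857 + 0.2672 + 0.5000 + 0.1436 + 0.3956
  = 1.8921 bits

I(A;B) = H(A) + H(B) - H(A,B)
  = 0.9183 + 0.9738 - 1.8921
  = 0.0000 bits

Distribution 2 (X, Y):
Marginal P(X) (row sums):
  P(X=0) = 1/8 + 1/2 = 5/8
  P(X=1) = 0 + 1/8 = 1/8
  P(X=2) = 1/4 + 0 = 1/4
Marginal P(Y) (column sums):
  P(Y=0) = 1/8 + 0 + 1/4 = 3/8
  P(Y=1) = 1/2 + 1/8 + 0 = 5/8

H(X) = -[(5/8)·log₂(5/8) + (1/8)·log₂(1/8) + (1/4)·log₂(1/4)]
  = 0.4238 + 0.3750 + 0.5000
  = 1.2988 bits
H(Y) = -[(3/8)·log₂(3/8) + (5/8)·log₂(5/8)]
  = 0.5306 + 0.4238
  = 0.9544 bits
H(X,Y) = -[(1/8)·log₂(1/8) + (1/2)·log₂(1/2) + (1/8)·log₂(1/8) + (1/4)·log₂(1/4)]
  = 0.3750 + 0.5000 + 0.3750 + 0.5000
  = 1.7500 bits

I(X;Y) = H(X) + H(Y) - H(X,Y)
  = 1.2988 + 0.9544 - 1.7500
  = 0.5032 bits

I(X;Y) = 0.5032 bits > I(A;B) = 0.0000 bits, so (X, Y) has the higher mutual information (stronger dependence).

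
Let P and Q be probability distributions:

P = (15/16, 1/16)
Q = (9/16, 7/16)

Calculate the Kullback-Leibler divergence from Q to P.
D(P||Q) = Σ P(i) log₂(P(i)/Q(i))
  i=0: (15/16) × log₂((15/16)/(9/16)) = (15/16) × log₂(5/3) = 0.6909
  i=1: (1/16) × log₂((1/16)/(7/16)) = (1/16) × log₂(1/7) = -0.1755
D(P||Q) = 0.6909 - 0.1755
  = 0.5154 bits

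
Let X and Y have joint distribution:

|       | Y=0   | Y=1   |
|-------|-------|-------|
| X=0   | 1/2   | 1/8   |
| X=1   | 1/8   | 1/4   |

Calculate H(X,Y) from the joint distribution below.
H(X,Y) = -Σ P(X,Y) log₂ P(X,Y), summed over the non-zero cells:
H(X,Y) = -[(1/2)·log₂(1/2) + (1/8)·log₂(1/8) + (1/8)·log₂(1/8) + (1/4)·log₂(1/4)]
  = 0.5000 + 0.3750 + 0.3750 + 0.5000
  = 1.7500 bits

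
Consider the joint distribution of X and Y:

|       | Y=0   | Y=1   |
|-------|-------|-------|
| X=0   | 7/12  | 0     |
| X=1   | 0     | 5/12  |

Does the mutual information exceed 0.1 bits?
Marginal P(X) (row sums):
  P(X=0) = 7/12 + 0 = 7/12
  P(X=1) = 0 + 5/12 = 5/12
Marginal P(Y) (column sums):
  P(Y=0) = 7/12 + 0 = 7/12
  P(Y=1) = 0 + 5/12 = 5/12

H(X) = -[(7/12)·log₂(7/12) + (5/12)·log₂(5/12)]
  = 0.4536 + 0.5263
  = 0.9799 bits
H(Y) = -[(7/12)·log₂(7/12) + (5/12)·log₂(5/12)]
  = 0.4536 + 0.5263
  = 0.9799 bits
H(X,Y) = -[(7/12)·log₂(7/12) + (5/12)·log₂(5/12)]
  = 0.4536 + 0.5263
  = 0.9799 bits

I(X;Y) = H(X) + H(Y) - H(X,Y)
  = 0.9799 + 0.9799 - 0.9799
  = 0.9799 bits

Yes. I(X;Y) = 0.9799 bits, which is > 0.1 bits.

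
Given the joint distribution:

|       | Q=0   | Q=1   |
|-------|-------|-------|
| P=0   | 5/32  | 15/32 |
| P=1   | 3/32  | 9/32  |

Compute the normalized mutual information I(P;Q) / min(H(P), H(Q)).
Marginal P(P) (row sums):
  P(P=0) = 5/32 + 15/32 = 5/8
  P(P=1) = 3/32 + 9/32 = 3/8
Marginal P(Q) (column sums):
  P(Q=0) = 5/32 + 3/32 = 1/4
  P(Q=1) = 15/32 + 9/32 = 3/4

H(P) = -[(5/8)·log₂(5/8) + (3/8)·log₂(3/8)]
  = 0.4238 + 0.5306
  = 0.9544 bits
H(Q) = -[(1/4)·log₂(1/4) + (3/4)·log₂(3/4)]
  = 0.5000 + 0.3113
  = 0.8113 bits
H(P,Q) = -[(5/32)·log₂(5/32) + (15/32)·log₂(15/32) + (3/32)·log₂(3/32) + (9/32)·log₂(9/32)]
  = 0.4184 + 0.5124 + 0.3202 + 0.5147
  = 1.7657 bits

I(P;Q) = H(P) + H(Q) - H(P,Q)
  = 0.9544 + 0.8113 - 1.7657
  = 0.0000 bits

min(H(P), H(Q)) = min(0.9544, 0.8113) = 0.8113 bits
Normalized MI = 0.0000 / 0.8113 = 0.0000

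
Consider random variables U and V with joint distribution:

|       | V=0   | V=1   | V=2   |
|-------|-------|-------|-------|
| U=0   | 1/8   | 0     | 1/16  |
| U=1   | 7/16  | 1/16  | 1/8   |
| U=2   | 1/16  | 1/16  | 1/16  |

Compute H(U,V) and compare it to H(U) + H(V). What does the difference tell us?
Marginal P(U) (row sums):
  P(U=0) = 1/8 + 0 + 1/16 = 3/16
  P(U=1) = 7/16 + 1/16 + 1/8 = 5/8
  P(U=2) = 1/16 + 1/16 + 1/16 = 3/16
Marginal P(V) (column sums):
  P(V=0) = 1/8 + 7/16 + 1/16 = 5/8
  P(V=1) = 0 + 1/16 + 1/16 = 1/8
  P(V=2) = 1/16 + 1/8 + 1/16 = 1/4

H(U,V) = -[(1/8)·log₂(1/8) + (1/16)·log₂(1/16) + (7/16)·log₂(7/16) + (1/16)·log₂(1/16) + (1/8)·log₂(1/8) + (1/16)·log₂(1/16) + (1/16)·log₂(1/16) + (1/16)·log₂(1/16)]
  = 0.3750 + 0.2500 + 0.5218 + 0.2500 + 0.3750 + 0.2500 + 0.2500 + 0.2500
  = 2.5218 bits
H(U) = -[(3/16)·log₂(3/16) + (5/8)·log₂(5/8) + (3/16)·log₂(3/16)]
  = 0.4528 + 0.4238 + 0.4528
  = 1.3294 bits
H(V) = -[(5/8)·log₂(5/8) + (1/8)·log₂(1/8) + (1/4)·log₂(1/4)]
  = 0.4238 + 0.3750 + 0.5000
  = 1.2988 bits

H(U) + H(V) = 1.3294 + 1.2988 = 2.6282 bits
Difference: H(U) + H(V) - H(U,V) = 2.6282 - 2.5218 = 0.1064 bits = I(U;V)

The difference is the mutual information; it is positive here, so U and V are dependent (knowing one reduces uncertainty about the other by 0.1064 bits).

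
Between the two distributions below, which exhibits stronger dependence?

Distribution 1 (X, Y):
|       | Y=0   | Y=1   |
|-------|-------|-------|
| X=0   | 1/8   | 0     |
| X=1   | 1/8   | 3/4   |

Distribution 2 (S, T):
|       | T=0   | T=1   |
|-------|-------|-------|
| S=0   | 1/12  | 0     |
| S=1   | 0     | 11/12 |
Distribution 1 (X, Y):
Marginal P(X) (row sums):
  P(X=0) = 1/8 + 0 = 1/8
  P(X=1) = 1/8 + 3/4 = 7/8
Marginal P(Y) (column sums):
  P(Y=0) = 1/8 + 1/8 = 1/4
  P(Y=1) = 0 + 3/4 = 3/4

H(X) = -[(1/8)·log₂(1/8) + (7/8)·log₂(7/8)]
  = 0.3750 + 0.1686
  = 0.5436 bits
H(Y) = -[(1/4)·log₂(1/4) + (3/4)·log₂(3/4)]
  = 0.5000 + 0.3113
  = 0.8113 bits
H(X,Y) = -[(1/8)·log₂(1/8) + (1/8)·log₂(1/8) + (3/4)·log₂(3/4)]
  = 0.3750 + 0.3750 + 0.3113
  = 1.0613 bits

I(X;Y) = H(X) + H(Y) - H(X,Y)
  = 0.5436 + 0.8113 - 1.0613
  = 0.2936 bits

Distribution 2 (S, T):
Marginal P(S) (row sums):
  P(S=0) = 1/12 + 0 = 1/12
  P(S=1) = 0 + 11/12 = 11/12
Marginal P(T) (column sums):
  P(T=0) = 1/12 + 0 = 1/12
  P(T=1) = 0 + 11/12 = 11/12

H(S) = -[(1/12)·log₂(1/12) + (11/12)·log₂(11/12)]
  = 0.2987 + 0.1151
  = 0.4138 bits
H(T) = -[(1/12)·log₂(1/12) + (11/12)·log₂(11/12)]
  = 0.2987 + 0.1151
  = 0.4138 bits
H(S,T) = -[(1/12)·log₂(1/12) + (11/12)·log₂(11/12)]
  = 0.2987 + 0.1151
  = 0.4138 bits

I(S;T) = H(S) + H(T) - H(S,T)
  = 0.4138 + 0.4138 - 0.4138
  = 0.4138 bits

I(S;T) = 0.4138 bits > I(X;Y) = 0.2936 bits, so (S, T) has the higher mutual information (stronger dependence).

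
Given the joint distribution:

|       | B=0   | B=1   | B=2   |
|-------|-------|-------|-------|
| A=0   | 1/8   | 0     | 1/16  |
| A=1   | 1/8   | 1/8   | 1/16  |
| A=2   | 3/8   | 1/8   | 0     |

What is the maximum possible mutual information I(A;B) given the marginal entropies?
The upper bound on mutual information is I(A;B) ≤ min(H(A), H(B)).

Marginal P(A) (row sums):
  P(A=0) = 1/8 + 0 + 1/16 = 3/16
  P(A=1) = 1/8 + 1/8 + 1/16 = 5/16
  P(A=2) = 3/8 + 1/8 + 0 = 1/2
Marginal P(B) (column sums):
  P(B=0) = 1/8 + 1/8 + 3/8 = 5/8
  P(B=1) = 0 + 1/8 + 1/8 = 1/4
  P(B=2) = 1/16 + 1/16 + 0 = 1/8

H(A) = -[(3/16)·log₂(3/16) + (5/16)·log₂(5/16) + (1/2)·log₂(1/2)]
  = 0.4528 + 0.5244 + 0.5000
  = 1.4772 bits
H(B) = -[(5/8)·log₂(5/8) + (1/4)·log₂(1/4) + (1/8)·log₂(1/8)]
  = 0.4238 + 0.5000 + 0.3750
  = 1.2988 bits

Maximum possible I(A;B) = min(1.4772, 1.2988) = 1.2988 bits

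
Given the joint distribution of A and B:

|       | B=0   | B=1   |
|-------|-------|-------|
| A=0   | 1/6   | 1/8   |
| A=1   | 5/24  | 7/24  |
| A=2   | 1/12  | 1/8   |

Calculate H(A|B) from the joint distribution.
Marginal P(B) (column sums):
  P(B=0) = 1/6 + 5/24 + 1/12 = 11/24
  P(B=1) = 1/8 + 7/24 + 1/8 = 13/24

H(A|B) = -Σ P(A,B)·log₂ P(A|B), where P(A|B) = P(A,B) / P(B)
  (A=0,B=0): P(A|B) = (1/6)/(11/24) = 4/11;  -(1/6)·log₂(4/11) = 0.2432
  (A=0,B=1): P(A|B) = (1/8)/(13/24) = 3/13;  -(1/8)·log₂(3/13) = 0.2644
  (A=1,B=0): P(A|B) = (5/24)/(11/24) = 5/11;  -(5/24)·log₂(5/11) = 0.2370
  (A=1,B=1): P(A|B) = (7/24)/(13/24) = 7/13;  -(7/24)·log₂(7/13) = 0.2605
  (A=2,B=0): P(A|B) = (1/12)/(11/24) = 2/11;  -(1/12)·log₂(2/11) = 0.2050
  (A=2,B=1): P(A|B) = (1/8)/(13/24) = 3/13;  -(1/8)·log₂(3/13) = 0.2644
H(A|B) = 0.2432 + 0.2644 + 0.2370 + 0.2605 + 0.2050 + 0.2644
  = 1.4745 bits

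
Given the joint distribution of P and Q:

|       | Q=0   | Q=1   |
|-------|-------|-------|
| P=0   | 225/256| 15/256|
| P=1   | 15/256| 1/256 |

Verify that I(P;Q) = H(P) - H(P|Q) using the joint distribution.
Left side, from I(P;Q) = H(P) + H(Q) - H(P,Q):
Marginal P(P) (row sums):
  P(P=0) = 225/256 + 15/256 = 15/16
  P(P=1) = 15/256 + 1/256 = 1/16
Marginal P(Q) (column sums):
  P(Q=0) = 225/256 + 15/256 = 15/16
  P(Q=1) = 15/256 + 1/256 = 1/16

H(P) = -[(15/16)·log₂(15/16) + (1/16)·log₂(1/16)]
  = 0.0873 + 0.2500
  = 0.3373 bits
H(Q) = -[(15/16)·log₂(15/16) + (1/16)·log₂(1/16)]
  = 0.0873 + 0.2500
  = 0.3373 bits
H(P,Q) = -[(225/256)·log₂(225/256) + (15/256)·log₂(15/256) + (15/256)·log₂(15/256) + (1/256)·log₂(1/256)]
  = 0.1637 + 0.2398 + 0.2398 + 0.0313
  = 0.6746 bits

I(P;Q) = H(P) + H(Q) - H(P,Q)
  = 0.3373 + 0.3373 - 0.6746
  = 0.0000 bits

Right side, with H(P|Q) computed directly from the conditional probabilities:
H(P|Q) = -Σ P(P,Q)·log₂ P(P|Q), where P(P|Q) = P(P,Q) / P(Q)
  (P=0,Q=0): P(P|Q) = (225/256)/(15/16) = 15/16;  -(225/256)·log₂(15/16) = 0.0818
  (P=0,Q=1): P(P|Q) = (15/256)/(1/16) = 15/16;  -(15/256)·log₂(15/16) = 0.0055
  (P=1,Q=0): P(P|Q) = (15/256)/(15/16) = 1/16;  -(15/256)·log₂(1/16) = 0.2344
  (P=1,Q=1): P(P|Q) = (1/256)/(1/16) = 1/16;  -(1/256)·log₂(1/16) = 0.0156
H(P|Q) = 0.0818 + 0.0055 + 0.2344 + 0.0156
  = 0.3373 bits
H(P) - H(P|Q) = 0.3373 - 0.3373 = 0.0000 bits

Both sides equal 0.0000 bits, so I(P;Q) = H(P) - H(P|Q) ✓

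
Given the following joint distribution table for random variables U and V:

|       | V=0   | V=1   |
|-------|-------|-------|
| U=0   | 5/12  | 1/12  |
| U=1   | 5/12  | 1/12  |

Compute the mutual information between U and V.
Marginal P(U) (row sums):
  P(U=0) = 5/12 + 1/12 = 1/2
  P(U=1) = 5/12 + 1/12 = 1/2
Marginal P(V) (column sums):
  P(V=0) = 5/12 + 5/12 = 5/6
  P(V=1) = 1/12 + 1/12 = 1/6

H(U) = -[(1/2)·log₂(1/2) + (1/2)·log₂(1/2)]
  = 0.5000 + 0.5000
  = 1.0000 bits
H(V) = -[(5/6)·log₂(5/6) + (1/6)·log₂(1/6)]
  = 0.2192 + 0.4308
  = 0.6500 bits
H(U,V) = -[(5/12)·log₂(5/12) + (1/12)·log₂(1/12) + (5/12)·log₂(5/12) + (1/12)·log₂(1/12)]
  = 0.5263 + 0.2987 + 0.5263 + 0.2987
  = 1.6500 bits

I(U;V) = H(U) + H(V) - H(U,V)
  = 1.0000 + 0.6500 - 1.6500
  = 0.0000 bits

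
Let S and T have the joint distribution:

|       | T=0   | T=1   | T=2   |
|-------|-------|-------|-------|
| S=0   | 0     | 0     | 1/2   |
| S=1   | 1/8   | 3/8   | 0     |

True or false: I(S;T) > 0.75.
Marginal P(S) (row sums):
  P(S=0) = 0 + 0 + 1/2 = 1/2
  P(S=1) = 1/8 + 3/8 + 0 = 1/2
Marginal P(T) (column sums):
  P(T=0) = 0 + 1/8 = 1/8
  P(T=1) = 0 + 3/8 = 3/8
  P(T=2) = 1/2 + 0 = 1/2

H(S) = -[(1/2)·log₂(1/2) + (1/2)·log₂(1/2)]
  = 0.5000 + 0.5000
  = 1.0000 bits
H(T) = -[(1/8)·log₂(1/8) + (3/8)·log₂(3/8) + (1/2)·log₂(1/2)]
  = 0.3750 + 0.5306 + 0.5000
  = 1.4056 bits
H(S,T) = -[(1/2)·log₂(1/2) + (1/8)·log₂(1/8) + (3/8)·log₂(3/8)]
  = 0.5000 + 0.3750 + 0.5306
  = 1.4056 bits

I(S;T) = H(S) + H(T) - H(S,T)
  = 1.0000 + 1.4056 - 1.4056
  = 1.0000 bits

True. I(S;T) = 1.0000 bits, which is > 0.75 bits.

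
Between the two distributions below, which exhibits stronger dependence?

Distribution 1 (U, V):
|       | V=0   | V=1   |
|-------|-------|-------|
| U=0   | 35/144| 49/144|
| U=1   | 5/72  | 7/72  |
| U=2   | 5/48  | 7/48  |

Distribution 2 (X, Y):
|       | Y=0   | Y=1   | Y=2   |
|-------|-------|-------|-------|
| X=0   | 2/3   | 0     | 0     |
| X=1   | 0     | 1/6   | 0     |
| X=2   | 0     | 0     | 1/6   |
Distribution 1 (U, V):
Marginal P(U) (row sums):
  P(U=0) = 35/144 + 49/144 = 7/12
  P(U=1) = 5/72 + 7/72 = 1/6
  P(U=2) = 5/48 + 7/48 = 1/4
Marginal P(V) (column sums):
  P(V=0) = 35/144 + 5/72 + 5/48 = 5/12
  P(V=1) = 49/144 + 7/72 + 7/48 = 7/12

H(U) = -[(7/12)·log₂(7/12) + (1/6)·log₂(1/6) + (1/4)·log₂(1/4)]
  = 0.4536 + 0.4308 + 0.5000
  = 1.3844 bits
H(V) = -[(5/12)·log₂(5/12) + (7/12)·log₂(7/12)]
  = 0.5263 + 0.4536
  = 0.9799 bits
H(U,V) = -[(35/144)·log₂(35/144) + (49/144)·log₂(49/144) + (5/72)·log₂(5/72) + (7/72)·log₂(7/72) + (5/48)·log₂(5/48) + (7/48)·log₂(7/48)]
  = 0.4960 + 0.5292 + 0.2672 + 0.3269 + 0.3399 + 0.4051
  = 2.3643 bits

I(U;V) = H(U) + H(V) - H(U,V)
  = 1.3844 + 0.9799 - 2.3643
  = 0.0000 bits

Distribution 2 (X, Y):
Marginal P(X) (row sums):
  P(X=0) = 2/3 + 0 + 0 = 2/3
  P(X=1) = 0 + 1/6 + 0 = 1/6
  P(X=2) = 0 + 0 + 1/6 = 1/6
Marginal P(Y) (column sums):
  P(Y=0) = 2/3 + 0 + 0 = 2/3
  P(Y=1) = 0 + 1/6 + 0 = 1/6
  P(Y=2) = 0 + 0 + 1/6 = 1/6

H(X) = -[(2/3)·log₂(2/3) + (1/6)·log₂(1/6) + (1/6)·log₂(1/6)]
  = 0.3900 + 0.4308 + 0.4308
  = 1.2516 bits
H(Y) = -[(2/3)·log₂(2/3) + (1/6)·log₂(1/6) + (1/6)·log₂(1/6)]
  = 0.3900 + 0.4308 + 0.4308
  = 1.2516 bits
H(X,Y) = -[(2/3)·log₂(2/3) + (1/6)·log₂(1/6) + (1/6)·log₂(1/6)]
  = 0.3900 + 0.4308 + 0.4308
  = 1.2516 bits

I(X;Y) = H(X) + H(Y) - H(X,Y)
  = 1.2516 + 1.2516 - 1.2516
  = 1.2516 bits

I(X;Y) = 1.2516 bits > I(U;V) = 0.0000 bits, so (X, Y) has the higher mutual information (stronger dependence).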